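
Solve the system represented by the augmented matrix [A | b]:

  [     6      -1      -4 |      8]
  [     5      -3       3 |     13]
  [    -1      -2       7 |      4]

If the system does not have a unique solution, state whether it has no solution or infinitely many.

Row-reduce:
R1 ← R1 / (6).
R2 ← R2 − 5·R1.
R3 ← R3 + 1·R1.
R2 ← R2 / (-13/6).
R1 ← R1 + 1/6·R2.
R3 ← R3 + 13/6·R2.
Row 3 reduces to 0 = -1, a contradiction. The system is inconsistent.

no solution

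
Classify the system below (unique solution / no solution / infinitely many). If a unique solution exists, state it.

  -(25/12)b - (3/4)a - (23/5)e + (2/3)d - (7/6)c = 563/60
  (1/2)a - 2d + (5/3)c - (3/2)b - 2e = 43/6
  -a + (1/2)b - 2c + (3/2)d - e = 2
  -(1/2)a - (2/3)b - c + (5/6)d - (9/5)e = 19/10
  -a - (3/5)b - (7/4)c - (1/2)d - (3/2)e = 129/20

no solution

Row-reduce:
R1 ← R1 / (-3/4).
R2 ← R2 − 1/2·R1.
R3 ← R3 + 1·R1.
R4 ← R4 + 1/2·R1.
R5 ← R5 + 1·R1.
R2 ← R2 / (-26/9).
R1 ← R1 − 25/9·R2.
R3 ← R3 − 59/18·R2.
R4 ← R4 − 13/18·R2.
R5 ← R5 − 98/45·R2.
R3 ← R3 / (22/39).
R1 ← R1 − 94/39·R3.
R2 ← R2 + 4/13·R3.
R5 ← R5 − 371/780·R3.
Swap R4 and R5.
R4 ← R4 / (-699/440).
R1 ← R1 − 28/11·R4.
R2 ← R2 + 1/11·R4.
R3 ← R3 + 45/22·R4.
Row 5 reduces to 0 = -1, a contradiction. The system is inconsistent.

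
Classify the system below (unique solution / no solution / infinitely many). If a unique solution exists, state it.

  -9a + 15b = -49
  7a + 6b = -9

a = 1, b = -8/3

Row-reduce the augmented matrix:
R1 ← R1 / (-9).
R2 ← R2 − 7·R1.
R2 ← R2 / (53/3).
R1 ← R1 + 5/3·R2.
Reading off the reduced rows gives a = 1, b = -8/3.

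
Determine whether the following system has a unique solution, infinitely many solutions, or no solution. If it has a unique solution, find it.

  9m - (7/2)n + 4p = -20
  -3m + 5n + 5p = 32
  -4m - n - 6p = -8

Row-reduce:
R1 ← R1 / (9).
R2 ← R2 + 3·R1.
R3 ← R3 + 4·R1.
R2 ← R2 / (23/6).
R1 ← R1 + 7/18·R2.
R3 ← R3 + 23/9·R2.
Rank is 2 with 3 unknowns, leaving p free.

infinitely many solutions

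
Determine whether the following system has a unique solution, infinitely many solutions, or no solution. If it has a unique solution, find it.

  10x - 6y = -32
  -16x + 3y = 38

Row-reduce the augmented matrix:
R1 ← R1 / (10).
R2 ← R2 + 16·R1.
R2 ← R2 / (-33/5).
R1 ← R1 + 3/5·R2.
Reading off the reduced rows gives x = -2, y = 2.

x = -2, y = 2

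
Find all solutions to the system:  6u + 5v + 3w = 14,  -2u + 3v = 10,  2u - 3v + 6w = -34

Row-reduce the augmented matrix:
R1 ← R1 / (6).
R2 ← R2 + 2·R1.
R3 ← R3 − 2·R1.
R2 ← R2 / (14/3).
R1 ← R1 − 5/6·R2.
R3 ← R3 + 14/3·R2.
R3 ← R3 / (6).
R1 ← R1 − 9/28·R3.
R2 ← R2 − 3/14·R3.
Reading off the reduced rows gives u = 1, v = 4, w = -4.

u = 1, v = 4, w = -4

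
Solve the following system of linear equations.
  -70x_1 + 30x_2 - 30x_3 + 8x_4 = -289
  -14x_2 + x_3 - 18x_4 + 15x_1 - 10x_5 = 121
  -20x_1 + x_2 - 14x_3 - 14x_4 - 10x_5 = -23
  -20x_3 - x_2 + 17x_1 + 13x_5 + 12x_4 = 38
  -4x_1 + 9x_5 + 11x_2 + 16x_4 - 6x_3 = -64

Row-reduce:
R1 ← R1 / (-70).
R2 ← R2 − 15·R1.
R3 ← R3 + 20·R1.
R4 ← R4 − 17·R1.
R5 ← R5 + 4·R1.
R2 ← R2 / (-53/7).
R1 ← R1 + 3/7·R2.
R3 ← R3 + 53/7·R2.
R4 ← R4 − 44/7·R2.
R5 ← R5 − 65/7·R2.
Swap R3 and R4.
R3 ← R3 / (-1685/53).
R1 ← R1 − 39/53·R3.
R2 ← R2 − 38/53·R3.
R5 ← R5 + 580/53·R3.
Swap R4 and R5.
R4 ← R4 / (-1542/337).
R1 ← R1 − 6886/8425·R4.
R2 ← R2 − 18202/8425·R4.
R3 ← R3 + 112/8425·R4.
Row 5 reduces to 0 = 1/2, a contradiction. The system is inconsistent.

no solution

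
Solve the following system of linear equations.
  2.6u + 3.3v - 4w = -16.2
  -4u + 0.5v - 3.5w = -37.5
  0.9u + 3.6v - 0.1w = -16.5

u = 6, v = -6, w = 3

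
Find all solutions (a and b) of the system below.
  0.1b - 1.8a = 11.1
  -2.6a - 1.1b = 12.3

a = -6, b = 3

Row-reduce the augmented matrix:
R1 ← R1 / (-9/5).
R2 ← R2 + 13/5·R1.
R2 ← R2 / (-56/45).
R1 ← R1 + 1/18·R2.
Reading off the reduced rows gives a = -6, b = 3.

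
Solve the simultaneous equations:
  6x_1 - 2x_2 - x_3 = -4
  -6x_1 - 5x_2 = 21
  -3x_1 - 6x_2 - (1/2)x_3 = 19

Row-reduce:
R1 ← R1 / (6).
R2 ← R2 + 6·R1.
R3 ← R3 + 3·R1.
R2 ← R2 / (-7).
R1 ← R1 + 1/3·R2.
R3 ← R3 + 7·R2.
Rank is 2 with 3 unknowns, leaving x_3 free.

infinitely many solutions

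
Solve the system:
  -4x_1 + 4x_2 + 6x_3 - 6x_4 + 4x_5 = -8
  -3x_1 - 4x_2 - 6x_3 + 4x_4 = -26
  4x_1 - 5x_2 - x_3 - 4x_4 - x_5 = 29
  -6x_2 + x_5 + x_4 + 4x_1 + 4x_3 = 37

Row-reduce:
R1 ← R1 / (-4).
R2 ← R2 + 3·R1.
R3 ← R3 − 4·R1.
R4 ← R4 − 4·R1.
R2 ← R2 / (-7).
R1 ← R1 + 1·R2.
R3 ← R3 + 1·R2.
R4 ← R4 + 2·R2.
R3 ← R3 / (13/2).
R2 ← R2 − 3/2·R3.
R4 ← R4 − 13·R3.
R4 ← R4 / (15).
R1 ← R1 − 2/7·R4.
R2 ← R2 − 125/91·R4.
R3 ← R3 + 157/91·R4.
Rank is 4 with 5 unknowns, leaving x_5 free.

infinitely many solutions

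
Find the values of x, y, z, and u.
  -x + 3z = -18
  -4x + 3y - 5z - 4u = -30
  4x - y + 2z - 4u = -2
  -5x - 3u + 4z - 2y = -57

Row-reduce the augmented matrix:
R1 ← R1 / (-1).
R2 ← R2 + 4·R1.
R3 ← R3 − 4·R1.
R4 ← R4 + 5·R1.
R2 ← R2 / (3).
R3 ← R3 + 1·R2.
R4 ← R4 + 2·R2.
R3 ← R3 / (25/3).
R1 ← R1 + 3·R3.
R2 ← R2 + 17/3·R3.
R4 ← R4 + 67/3·R3.
R4 ← R4 / (-499/25).
R1 ← R1 + 48/25·R4.
R2 ← R2 + 124/25·R4.
R3 ← R3 + 16/25·R4.
Reading off the reduced rows gives x = 6, y = -2, z = -4, u = 5.

x = 6, y = -2, z = -4, u = 5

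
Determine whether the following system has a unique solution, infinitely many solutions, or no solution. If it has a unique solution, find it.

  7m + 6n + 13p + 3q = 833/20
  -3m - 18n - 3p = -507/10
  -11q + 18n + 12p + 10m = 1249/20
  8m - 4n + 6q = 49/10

m = 5/4, n = 12/5, p = 5/4, q = 3/4

Row-reduce the augmented matrix:
R1 ← R1 / (7).
R2 ← R2 + 3·R1.
R3 ← R3 − 10·R1.
R4 ← R4 − 8·R1.
R2 ← R2 / (-108/7).
R1 ← R1 − 6/7·R2.
R3 ← R3 − 66/7·R2.
R4 ← R4 + 76/7·R2.
R3 ← R3 / (-5).
R1 ← R1 − 2·R3.
R2 ← R2 + 1/6·R3.
R4 ← R4 + 50/3·R3.
R4 ← R4 / (50).
R1 ← R1 + 53/10·R4.
R2 ← R2 − 2/5·R4.
R3 ← R3 − 29/10·R4.
Reading off the reduced rows gives m = 5/4, n = 12/5, p = 5/4, q = 3/4.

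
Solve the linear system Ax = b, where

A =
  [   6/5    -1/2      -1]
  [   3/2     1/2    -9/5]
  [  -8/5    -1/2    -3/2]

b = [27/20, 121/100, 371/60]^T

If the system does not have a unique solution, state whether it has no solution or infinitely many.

x_1 = -4/3, x_2 = -3/2, x_3 = -11/5

Row-reduce the augmented matrix:
R1 ← R1 / (6/5).
R2 ← R2 − 3/2·R1.
R3 ← R3 + 8/5·R1.
R2 ← R2 / (9/8).
R1 ← R1 + 5/12·R2.
R3 ← R3 + 7/6·R2.
R3 ← R3 / (-919/270).
R1 ← R1 + 28/27·R3.
R2 ← R2 + 22/45·R3.
Reading off the reduced rows gives x_1 = -4/3, x_2 = -3/2, x_3 = -11/5.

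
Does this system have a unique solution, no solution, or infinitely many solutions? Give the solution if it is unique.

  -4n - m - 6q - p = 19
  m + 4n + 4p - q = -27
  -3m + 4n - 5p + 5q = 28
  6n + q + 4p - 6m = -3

Row-reduce the augmented matrix:
R1 ← R1 / (-1).
R2 ← R2 − 1·R1.
R3 ← R3 + 3·R1.
R4 ← R4 + 6·R1.
Swap R2 and R3.
R2 ← R2 / (16).
R1 ← R1 − 4·R2.
R4 ← R4 − 30·R2.
R3 ← R3 / (3).
R1 ← R1 − 3/2·R3.
R2 ← R2 + 1/8·R3.
R4 ← R4 − 55/4·R3.
R4 ← R4 / (623/24).
R1 ← R1 − 15/4·R4.
R2 ← R2 − 55/48·R4.
R3 ← R3 + 7/3·R4.
Reading off the reduced rows gives m = -4, n = -1, p = -5, q = -1.

m = -4, n = -1, p = -5, q = -1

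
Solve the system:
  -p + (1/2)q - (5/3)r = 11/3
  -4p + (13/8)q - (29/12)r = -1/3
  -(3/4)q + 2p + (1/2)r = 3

no solution

Row-reduce:
R1 ← R1 / (-1).
R2 ← R2 + 4·R1.
R3 ← R3 − 2·R1.
R2 ← R2 / (-3/8).
R1 ← R1 + 1/2·R2.
R3 ← R3 − 1/4·R2.
Row 3 reduces to 0 = 1/3, a contradiction. The system is inconsistent.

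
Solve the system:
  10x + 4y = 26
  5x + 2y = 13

Row-reduce:
R1 ← R1 / (10).
R2 ← R2 − 5·R1.
Rank is 1 with 2 unknowns, leaving y free.

infinitely many solutions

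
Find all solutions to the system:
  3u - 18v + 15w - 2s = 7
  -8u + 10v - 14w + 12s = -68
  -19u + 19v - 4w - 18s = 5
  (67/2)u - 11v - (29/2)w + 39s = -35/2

Row-reduce:
R1 ← R1 / (3).
R2 ← R2 + 8·R1.
R3 ← R3 + 19·R1.
R4 ← R4 − 67/2·R1.
R2 ← R2 / (-38).
R1 ← R1 + 6·R2.
R3 ← R3 + 95·R2.
R4 ← R4 − 190·R2.
R3 ← R3 / (26).
R1 ← R1 − 17/19·R3.
R2 ← R2 + 13/19·R3.
R4 ← R4 + 52·R3.
Row 4 reduces to 0 = 3, a contradiction. The system is inconsistent.

no solution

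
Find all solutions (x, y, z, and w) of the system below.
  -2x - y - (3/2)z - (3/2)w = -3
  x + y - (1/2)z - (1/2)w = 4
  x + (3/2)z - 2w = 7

Row-reduce:
R1 ← R1 / (-2).
R2 ← R2 − 1·R1.
R3 ← R3 − 1·R1.
R2 ← R2 / (1/2).
R1 ← R1 − 1/2·R2.
R3 ← R3 + 1/2·R2.
R3 ← R3 / (-1/2).
R1 ← R1 − 2·R3.
R2 ← R2 + 5/2·R3.
Rank is 3 with 4 unknowns, leaving w free.

infinitely many solutions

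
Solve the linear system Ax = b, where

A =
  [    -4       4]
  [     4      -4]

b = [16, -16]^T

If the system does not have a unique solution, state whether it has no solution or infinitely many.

Row-reduce:
R1 ← R1 / (-4).
R2 ← R2 − 4·R1.
Rank is 1 with 2 unknowns, leaving x_2 free.

infinitely many solutions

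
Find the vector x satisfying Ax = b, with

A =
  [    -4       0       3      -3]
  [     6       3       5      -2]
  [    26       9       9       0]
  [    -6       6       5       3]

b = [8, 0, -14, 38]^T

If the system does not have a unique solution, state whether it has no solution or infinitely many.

Row-reduce:
R1 ← R1 / (-4).
R2 ← R2 − 6·R1.
R3 ← R3 − 26·R1.
R4 ← R4 + 6·R1.
R2 ← R2 / (3).
R3 ← R3 − 9·R2.
R4 ← R4 − 6·R2.
Swap R3 and R4.
R3 ← R3 / (-37/2).
R1 ← R1 + 3/4·R3.
R2 ← R2 − 19/6·R3.
Row 4 reduces to 0 = 2, a contradiction. The system is inconsistent.

no solution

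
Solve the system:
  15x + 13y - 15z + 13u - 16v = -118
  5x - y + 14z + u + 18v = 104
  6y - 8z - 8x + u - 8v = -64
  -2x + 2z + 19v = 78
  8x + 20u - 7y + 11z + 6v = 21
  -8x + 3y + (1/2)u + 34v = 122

Row-reduce:
R1 ← R1 / (15).
R2 ← R2 − 5·R1.
R3 ← R3 + 8·R1.
R4 ← R4 + 2·R1.
R5 ← R5 − 8·R1.
R6 ← R6 + 8·R1.
R2 ← R2 / (-16/3).
R1 ← R1 − 13/15·R2.
R3 ← R3 − 194/15·R2.
R4 ← R4 − 26/15·R2.
R5 ← R5 + 209/15·R2.
R6 ← R6 − 149/15·R2.
R3 ← R3 / (1203/40).
R1 ← R1 − 167/80·R3.
R2 ← R2 + 57/16·R3.
R4 ← R4 − 247/40·R3.
R5 ← R5 + 2451/80·R3.
R6 ← R6 − 2191/80·R3.
R4 ← R4 / (273/401).
R1 ← R1 − 269/802·R4.
R2 ← R2 − 487/802·R4.
R3 ← R3 + 2/401·R4.
R5 ← R5 − 17341/802·R4.
R6 ← R6 − 546/401·R4.
R5 ← R5 / (-94821/182).
R1 ← R1 + 1465/182·R5.
R2 ← R2 + 2567/182·R5.
R3 ← R3 − 132/91·R5.
R4 ← R4 − 2169/91·R5.
Row 6 reduces to 0 = -2, a contradiction. The system is inconsistent.

no solution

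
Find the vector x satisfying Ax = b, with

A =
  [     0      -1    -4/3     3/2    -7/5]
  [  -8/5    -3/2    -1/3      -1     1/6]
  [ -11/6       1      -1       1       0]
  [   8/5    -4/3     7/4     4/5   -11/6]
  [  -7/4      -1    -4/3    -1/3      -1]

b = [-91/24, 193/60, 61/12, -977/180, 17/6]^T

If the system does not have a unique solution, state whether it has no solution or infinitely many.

x_1 = -3, x_2 = 4/3, x_3 = 1, x_4 = -3/4, x_5 = 0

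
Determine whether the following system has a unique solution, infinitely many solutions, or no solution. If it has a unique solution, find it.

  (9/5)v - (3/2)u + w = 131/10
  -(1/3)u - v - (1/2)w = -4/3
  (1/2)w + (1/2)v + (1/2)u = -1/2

u = -5, v = 2, w = 2

Row-reduce the augmented matrix:
R1 ← R1 / (-3/2).
R2 ← R2 + 1/3·R1.
R3 ← R3 − 1/2·R1.
R2 ← R2 / (-7/5).
R1 ← R1 + 6/5·R2.
R3 ← R3 − 11/10·R2.
R3 ← R3 / (67/252).
R1 ← R1 + 1/21·R3.
R2 ← R2 − 65/126·R3.
Reading off the reduced rows gives u = -5, v = 2, w = 2.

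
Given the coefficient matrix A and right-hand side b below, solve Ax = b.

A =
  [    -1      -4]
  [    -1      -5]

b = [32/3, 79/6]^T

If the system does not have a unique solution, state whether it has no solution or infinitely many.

x_1 = -2/3, x_2 = -5/2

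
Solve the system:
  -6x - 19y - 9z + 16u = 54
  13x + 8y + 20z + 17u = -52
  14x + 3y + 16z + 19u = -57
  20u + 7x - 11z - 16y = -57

x = -6, y = -5, z = 5, u = -2

Row-reduce the augmented matrix:
R1 ← R1 / (-6).
R2 ← R2 − 13·R1.
R3 ← R3 − 14·R1.
R4 ← R4 − 7·R1.
R2 ← R2 / (-199/6).
R1 ← R1 − 19/6·R2.
R3 ← R3 + 124/3·R2.
R4 ← R4 + 229/6·R2.
R3 ← R3 / (-1119/199).
R1 ← R1 − 308/199·R3.
R2 ← R2 + 3/199·R3.
R4 ← R4 + 4393/199·R3.
R4 ← R4 / (12124/1119).
R1 ← R1 − 55/1119·R4.
R2 ← R2 + 573/373·R4.
R3 ← R3 − 1603/1119·R4.
Reading off the reduced rows gives x = -6, y = -5, z = 5, u = -2.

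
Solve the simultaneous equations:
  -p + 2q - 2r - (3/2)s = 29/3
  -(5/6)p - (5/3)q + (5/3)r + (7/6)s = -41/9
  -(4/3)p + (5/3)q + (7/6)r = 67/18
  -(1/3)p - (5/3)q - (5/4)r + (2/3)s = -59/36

Row-reduce the augmented matrix:
R1 ← R1 / (-1).
R2 ← R2 + 5/6·R1.
R3 ← R3 + 4/3·R1.
R4 ← R4 + 1/3·R1.
R2 ← R2 / (-10/3).
R1 ← R1 + 2·R2.
R3 ← R3 + 1·R2.
R4 ← R4 + 7/3·R2.
R3 ← R3 / (17/6).
R2 ← R2 + 1·R3.
R4 ← R4 + 35/12·R3.
R4 ← R4 / (63/80).
R1 ← R1 − 1/20·R4.
R2 ← R2 + 11/40·R4.
R3 ← R3 − 9/20·R4.
Reading off the reduced rows gives p = -2, q = 4/3, r = -1, s = -2.

p = -2, q = 4/3, r = -1, s = -2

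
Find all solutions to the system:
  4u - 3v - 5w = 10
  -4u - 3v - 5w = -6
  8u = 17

no solution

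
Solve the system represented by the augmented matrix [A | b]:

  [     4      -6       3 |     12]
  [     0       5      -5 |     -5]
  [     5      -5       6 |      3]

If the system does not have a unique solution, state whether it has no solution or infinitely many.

Row-reduce the augmented matrix:
R1 ← R1 / (4).
R3 ← R3 − 5·R1.
R2 ← R2 / (5).
R1 ← R1 + 3/2·R2.
R3 ← R3 − 5/2·R2.
R3 ← R3 / (19/4).
R1 ← R1 + 3/4·R3.
R2 ← R2 + 1·R3.
Reading off the reduced rows gives x_1 = 0, x_2 = -3, x_3 = -2.

x_1 = 0, x_2 = -3, x_3 = -2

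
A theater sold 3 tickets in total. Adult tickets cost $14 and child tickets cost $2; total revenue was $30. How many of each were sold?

adult tickets: 2, child tickets: 1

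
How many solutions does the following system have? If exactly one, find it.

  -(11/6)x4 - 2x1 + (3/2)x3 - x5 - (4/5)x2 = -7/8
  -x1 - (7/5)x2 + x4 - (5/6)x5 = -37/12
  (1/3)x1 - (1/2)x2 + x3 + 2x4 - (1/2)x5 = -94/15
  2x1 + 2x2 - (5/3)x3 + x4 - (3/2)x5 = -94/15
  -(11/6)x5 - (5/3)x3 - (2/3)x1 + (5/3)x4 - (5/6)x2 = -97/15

x1 = 11/5, x2 = -3, x3 = -5/4, x4 = -3, x5 = 5/2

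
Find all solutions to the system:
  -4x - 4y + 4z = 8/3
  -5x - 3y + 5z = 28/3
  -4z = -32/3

Row-reduce the augmented matrix:
R1 ← R1 / (-4).
R2 ← R2 + 5·R1.
R2 ← R2 / (2).
R1 ← R1 − 1·R2.
R3 ← R3 / (-4).
R1 ← R1 + 1·R3.
Reading off the reduced rows gives x = -1, y = 3, z = 8/3.

x = -1, y = 3, z = 8/3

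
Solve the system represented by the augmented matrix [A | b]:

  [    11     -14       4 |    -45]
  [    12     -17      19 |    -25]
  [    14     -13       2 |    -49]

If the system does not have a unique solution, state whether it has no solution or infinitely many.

x_1 = -1, x_2 = 3, x_3 = 2

Row-reduce the augmented matrix:
R1 ← R1 / (11).
R2 ← R2 − 12·R1.
R3 ← R3 − 14·R1.
R2 ← R2 / (-19/11).
R1 ← R1 + 14/11·R2.
R3 ← R3 − 53/11·R2.
R3 ← R3 / (717/19).
R1 ← R1 + 198/19·R3.
R2 ← R2 + 161/19·R3.
Reading off the reduced rows gives x_1 = -1, x_2 = 3, x_3 = 2.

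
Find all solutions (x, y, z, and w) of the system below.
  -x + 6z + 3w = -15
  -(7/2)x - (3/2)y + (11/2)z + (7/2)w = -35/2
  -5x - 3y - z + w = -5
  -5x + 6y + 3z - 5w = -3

infinitely many solutions

Row-reduce:
R1 ← R1 / (-1).
R2 ← R2 + 7/2·R1.
R3 ← R3 + 5·R1.
R4 ← R4 + 5·R1.
R2 ← R2 / (-3/2).
R3 ← R3 + 3·R2.
R4 ← R4 − 6·R2.
Swap R3 and R4.
R3 ← R3 / (-89).
R1 ← R1 + 6·R3.
R2 ← R2 − 31/3·R3.
Rank is 3 with 4 unknowns, leaving w free.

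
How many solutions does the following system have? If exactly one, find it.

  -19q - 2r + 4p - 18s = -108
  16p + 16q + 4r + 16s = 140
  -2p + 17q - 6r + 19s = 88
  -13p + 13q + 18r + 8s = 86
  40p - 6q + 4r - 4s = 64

p = 2, q = 2, r = 3, s = 4

Row-reduce the augmented matrix:
R1 ← R1 / (4).
R2 ← R2 − 16·R1.
R3 ← R3 + 2·R1.
R4 ← R4 + 13·R1.
R5 ← R5 − 40·R1.
R2 ← R2 / (92).
R1 ← R1 + 19/4·R2.
R3 ← R3 − 15/2·R2.
R4 ← R4 + 195/4·R2.
R5 ← R5 − 184·R2.
R3 ← R3 / (-367/46).
R1 ← R1 − 11/92·R3.
R2 ← R2 − 3/23·R3.
R4 ← R4 − 1643/92·R3.
R4 ← R4 / (1803/734).
R1 ← R1 − 63/734·R4.
R2 ← R2 − 368/367·R4.
R3 ← R3 + 130/367·R4.
R5 reduces to 0 = 0, so the extra equation is consistent.
Reading off the reduced rows gives p = 2, q = 2, r = 3, s = 4.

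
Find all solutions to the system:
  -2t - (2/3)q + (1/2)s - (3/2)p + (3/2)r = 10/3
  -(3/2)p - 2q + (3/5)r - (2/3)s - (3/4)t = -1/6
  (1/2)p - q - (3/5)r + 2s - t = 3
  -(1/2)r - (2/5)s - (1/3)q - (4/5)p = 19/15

Row-reduce:
R1 ← R1 / (-3/2).
R2 ← R2 + 3/2·R1.
R3 ← R3 − 1/2·R1.
R4 ← R4 + 4/5·R1.
R2 ← R2 / (-4/3).
R1 ← R1 − 4/9·R2.
R3 ← R3 + 11/9·R2.
R4 ← R4 − 1/45·R2.
R3 ← R3 / (29/40).
R1 ← R1 + 13/10·R3.
R2 ← R2 − 27/40·R3.
R4 ← R4 + 263/200·R3.
R4 ← R4 / (13529/2610).
R1 ← R1 − 442/87·R4.
R2 ← R2 + 62/29·R4.
R3 ← R3 − 1165/261·R4.
Rank is 4 with 5 unknowns, leaving t free.

infinitely many solutions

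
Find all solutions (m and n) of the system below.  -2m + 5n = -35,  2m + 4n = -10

m = 5, n = -5

Row-reduce the augmented matrix:
R1 ← R1 / (-2).
R2 ← R2 − 2·R1.
R2 ← R2 / (9).
R1 ← R1 + 5/2·R2.
Reading off the reduced rows gives m = 5, n = -5.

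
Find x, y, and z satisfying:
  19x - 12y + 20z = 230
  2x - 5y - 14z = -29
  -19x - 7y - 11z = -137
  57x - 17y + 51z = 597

Row-reduce the augmented matrix:
R1 ← R1 / (19).
R2 ← R2 − 2·R1.
R3 ← R3 + 19·R1.
R4 ← R4 − 57·R1.
R2 ← R2 / (-71/19).
R1 ← R1 + 12/19·R2.
R3 ← R3 + 19·R2.
R4 ← R4 − 19·R2.
R3 ← R3 / (6453/71).
R1 ← R1 − 268/71·R3.
R2 ← R2 − 306/71·R3.
R4 ← R4 + 6453/71·R3.
R4 reduces to 0 = 0, so the extra equation is consistent.
Reading off the reduced rows gives x = 6, y = -3, z = 4.

x = 6, y = -3, z = 4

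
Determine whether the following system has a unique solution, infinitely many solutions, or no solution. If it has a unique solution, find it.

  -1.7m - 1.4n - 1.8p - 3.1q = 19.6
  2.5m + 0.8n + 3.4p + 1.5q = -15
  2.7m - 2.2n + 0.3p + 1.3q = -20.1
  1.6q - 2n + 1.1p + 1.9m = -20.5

Row-reduce the augmented matrix:
R1 ← R1 / (-17/10).
R2 ← R2 − 5/2·R1.
R3 ← R3 − 27/10·R1.
R4 ← R4 − 19/10·R1.
R2 ← R2 / (-107/85).
R1 ← R1 − 14/17·R2.
R3 ← R3 + 376/85·R2.
R4 ← R4 + 303/85·R2.
R3 ← R3 / (-5569/1070).
R1 ← R1 − 166/107·R3.
R2 ← R2 + 64/107·R3.
R4 ← R4 + 3257/1070·R3.
R4 ← R4 / (146467/55690).
R1 ← R1 − 10839/5569·R4.
R2 ← R2 − 8972/5569·R4.
R3 ← R3 + 7624/5569·R4.
Reading off the reduced rows gives m = -2, n = 3, p = -1, q = -6.

m = -2, n = 3, p = -1, q = -6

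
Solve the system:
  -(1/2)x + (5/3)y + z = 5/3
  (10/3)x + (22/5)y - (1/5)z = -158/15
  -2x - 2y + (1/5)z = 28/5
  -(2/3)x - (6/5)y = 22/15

no solution

Row-reduce:
R1 ← R1 / (-1/2).
R2 ← R2 − 10/3·R1.
R3 ← R3 + 2·R1.
R4 ← R4 + 2/3·R1.
R2 ← R2 / (698/45).
R1 ← R1 + 10/3·R2.
R3 ← R3 + 26/3·R2.
R4 ← R4 + 154/45·R2.
R3 ← R3 / (-326/1745).
R1 ← R1 + 213/349·R3.
R2 ← R2 − 291/698·R3.
R4 ← R4 − 163/1745·R3.
Row 4 reduces to 0 = -1, a contradiction. The system is inconsistent.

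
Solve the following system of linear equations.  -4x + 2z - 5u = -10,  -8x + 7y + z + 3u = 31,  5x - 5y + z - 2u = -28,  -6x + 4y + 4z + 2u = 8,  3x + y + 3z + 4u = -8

no solution

Row-reduce:
R1 ← R1 / (-4).
R2 ← R2 + 8·R1.
R3 ← R3 − 5·R1.
R4 ← R4 + 6·R1.
R5 ← R5 − 3·R1.
R2 ← R2 / (7).
R3 ← R3 + 5·R2.
R4 ← R4 − 4·R2.
R5 ← R5 − 1·R2.
R3 ← R3 / (19/14).
R1 ← R1 + 1/2·R3.
R2 ← R2 + 3/7·R3.
R4 ← R4 − 19/7·R3.
R5 ← R5 − 69/14·R3.
Swap R4 and R5.
R4 ← R4 / (-102/19).
R1 ← R1 − 31/19·R4.
R2 ← R2 − 83/38·R4.
R3 ← R3 − 29/38·R4.
Row 5 reduces to 0 = 2, a contradiction. The system is inconsistent.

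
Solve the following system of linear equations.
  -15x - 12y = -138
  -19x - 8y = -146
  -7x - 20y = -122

x = 6, y = 4

Row-reduce the augmented matrix:
R1 ← R1 / (-15).
R2 ← R2 + 19·R1.
R3 ← R3 + 7·R1.
R2 ← R2 / (36/5).
R1 ← R1 − 4/5·R2.
R3 ← R3 + 72/5·R2.
R3 reduces to 0 = 0, so the extra equation is consistent.
Reading off the reduced rows gives x = 6, y = 4.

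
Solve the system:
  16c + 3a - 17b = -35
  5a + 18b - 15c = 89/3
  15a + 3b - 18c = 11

a = -2/3, b = 1, c = -1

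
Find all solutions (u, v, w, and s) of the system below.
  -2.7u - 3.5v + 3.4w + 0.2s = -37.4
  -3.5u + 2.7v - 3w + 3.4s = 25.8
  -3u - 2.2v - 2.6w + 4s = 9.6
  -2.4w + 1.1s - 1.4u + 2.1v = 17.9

u = 4, v = 4, w = -4, s = 5

Row-reduce the augmented matrix:
R1 ← R1 / (-27/10).
R2 ← R2 + 7/2·R1.
R3 ← R3 + 3·R1.
R4 ← R4 + 7/5·R1.
R2 ← R2 / (977/135).
R1 ← R1 − 35/27·R2.
R3 ← R3 − 76/45·R2.
R4 ← R4 − 1057/270·R2.
R3 ← R3 / (-22711/4885).
R1 ← R1 − 66/977·R3.
R2 ← R2 + 1000/977·R3.
R4 ← R4 + 762/4885·R3.
R4 ← R4 / (-182783/227110).
R1 ← R1 + 13454/22711·R4.
R2 ← R2 + 5368/22711·R4.
R3 ← R3 + 14874/22711·R4.
Reading off the reduced rows gives u = 4, v = 4, w = -4, s = 5.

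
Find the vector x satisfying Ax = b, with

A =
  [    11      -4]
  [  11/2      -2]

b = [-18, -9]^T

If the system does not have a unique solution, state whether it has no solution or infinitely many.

infinitely many solutions

Row-reduce:
R1 ← R1 / (11).
R2 ← R2 − 11/2·R1.
Rank is 1 with 2 unknowns, leaving x_2 free.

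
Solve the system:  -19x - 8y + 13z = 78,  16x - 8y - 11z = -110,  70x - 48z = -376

Row-reduce:
R1 ← R1 / (-19).
R2 ← R2 − 16·R1.
R3 ← R3 − 70·R1.
R2 ← R2 / (-280/19).
R1 ← R1 − 8/19·R2.
R3 ← R3 + 560/19·R2.
Rank is 2 with 3 unknowns, leaving z free.

infinitely many solutions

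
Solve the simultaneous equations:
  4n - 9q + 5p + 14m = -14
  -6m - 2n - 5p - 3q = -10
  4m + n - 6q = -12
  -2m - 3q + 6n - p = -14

Row-reduce:
R1 ← R1 / (14).
R2 ← R2 + 6·R1.
R3 ← R3 − 4·R1.
R4 ← R4 + 2·R1.
R2 ← R2 / (-2/7).
R1 ← R1 − 2/7·R2.
R3 ← R3 + 1/7·R2.
R4 ← R4 − 46/7·R2.
Swap R3 and R4.
R3 ← R3 / (-66).
R1 ← R1 + 5/2·R3.
R2 ← R2 − 10·R3.
Rank is 3 with 4 unknowns, leaving q free.

infinitely many solutions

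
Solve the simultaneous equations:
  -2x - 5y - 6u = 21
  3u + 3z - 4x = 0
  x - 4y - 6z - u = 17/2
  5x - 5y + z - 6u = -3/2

Row-reduce the augmented matrix:
R1 ← R1 / (-2).
R2 ← R2 + 4·R1.
R3 ← R3 − 1·R1.
R4 ← R4 − 5·R1.
R2 ← R2 / (10).
R1 ← R1 − 5/2·R2.
R3 ← R3 + 13/2·R2.
R4 ← R4 + 35/2·R2.
R3 ← R3 / (-81/20).
R1 ← R1 + 3/4·R3.
R2 ← R2 − 3/10·R3.
R4 ← R4 − 25/4·R3.
R4 ← R4 / (1144/81).
R1 ← R1 + 49/27·R4.
R2 ← R2 − 52/27·R4.
R3 ← R3 + 115/81·R4.
Reading off the reduced rows gives x = -3, y = 0, z = -3/2, u = -5/2.

x = -3, y = 0, z = -3/2, u = -5/2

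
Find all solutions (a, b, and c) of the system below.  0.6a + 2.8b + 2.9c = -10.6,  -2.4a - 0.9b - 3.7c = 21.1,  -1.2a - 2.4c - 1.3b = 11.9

a = -3, b = 1, c = -4

Row-reduce the augmented matrix:
R1 ← R1 / (3/5).
R2 ← R2 + 12/5·R1.
R3 ← R3 + 6/5·R1.
R2 ← R2 / (103/10).
R1 ← R1 − 14/3·R2.
R3 ← R3 − 43/10·R2.
R3 ← R3 / (21/206).
R1 ← R1 − 775/618·R3.
R2 ← R2 − 79/103·R3.
Reading off the reduced rows gives a = -3, b = 1, c = -4.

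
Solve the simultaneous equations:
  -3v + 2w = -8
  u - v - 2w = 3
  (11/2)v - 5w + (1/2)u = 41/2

no solution

Row-reduce:
Swap R1 and R2.
R3 ← R3 − 1/2·R1.
R2 ← R2 / (-3).
R1 ← R1 + 1·R2.
R3 ← R3 − 6·R2.
Row 3 reduces to 0 = 3, a contradiction. The system is inconsistent.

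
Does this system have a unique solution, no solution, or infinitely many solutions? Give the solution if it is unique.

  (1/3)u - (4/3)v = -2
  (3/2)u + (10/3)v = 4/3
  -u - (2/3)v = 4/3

no solution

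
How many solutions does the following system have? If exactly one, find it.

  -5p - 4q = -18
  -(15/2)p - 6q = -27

infinitely many solutions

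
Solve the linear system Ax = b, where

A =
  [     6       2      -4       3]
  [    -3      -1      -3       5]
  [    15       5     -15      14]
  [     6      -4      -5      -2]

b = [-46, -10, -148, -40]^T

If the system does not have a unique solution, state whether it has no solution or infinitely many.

infinitely many solutions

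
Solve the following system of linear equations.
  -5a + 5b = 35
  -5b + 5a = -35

infinitely many solutions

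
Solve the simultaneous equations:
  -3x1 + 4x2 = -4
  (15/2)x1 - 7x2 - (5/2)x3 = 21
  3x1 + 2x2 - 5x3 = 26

Row-reduce:
R1 ← R1 / (-3).
R2 ← R2 − 15/2·R1.
R3 ← R3 − 3·R1.
R2 ← R2 / (3).
R1 ← R1 + 4/3·R2.
R3 ← R3 − 6·R2.
Rank is 2 with 3 unknowns, leaving x3 free.

infinitely many solutions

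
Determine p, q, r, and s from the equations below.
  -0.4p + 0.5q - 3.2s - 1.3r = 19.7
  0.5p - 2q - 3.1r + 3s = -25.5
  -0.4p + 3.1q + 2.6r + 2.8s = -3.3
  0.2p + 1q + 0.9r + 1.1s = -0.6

p = 5, q = 5, r = 0, s = -6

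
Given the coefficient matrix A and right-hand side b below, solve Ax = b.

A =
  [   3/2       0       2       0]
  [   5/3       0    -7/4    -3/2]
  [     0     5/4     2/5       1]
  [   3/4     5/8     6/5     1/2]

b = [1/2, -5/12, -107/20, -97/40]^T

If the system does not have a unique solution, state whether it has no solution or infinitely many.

Row-reduce:
R1 ← R1 / (3/2).
R2 ← R2 − 5/3·R1.
R4 ← R4 − 3/4·R1.
Swap R2 and R3.
R2 ← R2 / (5/4).
R4 ← R4 − 5/8·R2.
R3 ← R3 / (-143/36).
R1 ← R1 − 4/3·R3.
R2 ← R2 − 8/25·R3.
Rank is 3 with 4 unknowns, leaving x_4 free.

infinitely many solutions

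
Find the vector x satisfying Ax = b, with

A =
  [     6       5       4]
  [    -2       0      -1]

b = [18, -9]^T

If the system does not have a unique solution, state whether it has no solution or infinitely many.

infinitely many solutions

Row-reduce:
R1 ← R1 / (6).
R2 ← R2 + 2·R1.
R2 ← R2 / (5/3).
R1 ← R1 − 5/6·R2.
Rank is 2 with 3 unknowns, leaving x_3 free.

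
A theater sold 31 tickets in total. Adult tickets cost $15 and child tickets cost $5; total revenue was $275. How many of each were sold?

Let a = adult tickets, c = child tickets.
  a + c = 31
  15a + 5c = 275
From equation 1: a = 31 − c.
Substitute into equation 2 and solve: c = 19.
Then a = 12.

adult tickets: 12, child tickets: 19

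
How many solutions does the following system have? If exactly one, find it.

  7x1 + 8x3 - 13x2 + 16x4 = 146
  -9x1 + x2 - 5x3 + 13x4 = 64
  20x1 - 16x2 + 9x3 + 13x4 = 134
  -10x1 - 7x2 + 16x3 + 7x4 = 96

Row-reduce the augmented matrix:
R1 ← R1 / (7).
R2 ← R2 + 9·R1.
R3 ← R3 − 20·R1.
R4 ← R4 + 10·R1.
R2 ← R2 / (-110/7).
R1 ← R1 + 13/7·R2.
R3 ← R3 − 148/7·R2.
R4 ← R4 + 179/7·R2.
R3 ← R3 / (-371/55).
R1 ← R1 − 57/110·R3.
R2 ← R2 + 37/110·R3.
R4 ← R4 − 2071/110·R3.
R4 ← R4 / (3706/371).
R1 ← R1 + 269/371·R4.
R2 ← R2 + 1023/371·R4.
R3 ← R3 + 685/371·R4.
Reading off the reduced rows gives x1 = -1, x2 = -5, x3 = 1, x4 = 5.

x1 = -1, x2 = -5, x3 = 1, x4 = 5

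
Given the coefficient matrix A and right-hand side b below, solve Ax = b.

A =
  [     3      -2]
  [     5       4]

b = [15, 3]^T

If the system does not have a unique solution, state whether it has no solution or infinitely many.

Row-reduce the augmented matrix:
R1 ← R1 / (3).
R2 ← R2 − 5·R1.
R2 ← R2 / (22/3).
R1 ← R1 + 2/3·R2.
Reading off the reduced rows gives x_1 = 3, x_2 = -3.

x_1 = 3, x_2 = -3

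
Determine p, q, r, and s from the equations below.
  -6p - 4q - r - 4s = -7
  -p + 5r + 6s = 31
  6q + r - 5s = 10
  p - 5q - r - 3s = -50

p = -6, q = 6, r = -1, s = 5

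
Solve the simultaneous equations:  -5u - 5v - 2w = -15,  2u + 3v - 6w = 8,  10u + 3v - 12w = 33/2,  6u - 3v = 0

Row-reduce:
R1 ← R1 / (-5).
R2 ← R2 − 2·R1.
R3 ← R3 − 10·R1.
R4 ← R4 − 6·R1.
R1 ← R1 − 1·R2.
R3 ← R3 + 7·R2.
R4 ← R4 + 9·R2.
R3 ← R3 / (-318/5).
R1 ← R1 − 36/5·R3.
R2 ← R2 + 34/5·R3.
R4 ← R4 + 318/5·R3.
Row 4 reduces to 0 = -1/2, a contradiction. The system is inconsistent.

no solution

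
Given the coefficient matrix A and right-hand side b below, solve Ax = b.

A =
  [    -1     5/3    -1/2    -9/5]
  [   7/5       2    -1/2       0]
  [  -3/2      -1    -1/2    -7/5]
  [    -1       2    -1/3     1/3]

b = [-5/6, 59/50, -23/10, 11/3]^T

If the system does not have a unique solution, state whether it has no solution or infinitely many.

Row-reduce the augmented matrix:
R1 ← R1 / (-1).
R2 ← R2 − 7/5·R1.
R3 ← R3 + 3/2·R1.
R4 ← R4 + 1·R1.
R2 ← R2 / (13/3).
R1 ← R1 + 5/3·R2.
R3 ← R3 + 7/2·R2.
R4 ← R4 − 1/3·R2.
R3 ← R3 / (-187/260).
R1 ← R1 − 1/26·R3.
R2 ← R2 + 18/65·R3.
R4 ← R4 − 101/390·R3.
R4 ← R4 / (1157/561).
R1 ← R1 − 148/187·R4.
R2 ← R2 + 279/935·R4.
R3 ← R3 − 956/935·R4.
Reading off the reduced rows gives x_1 = -4/5, x_2 = 1, x_3 = -3/5, x_4 = 2.

x_1 = -4/5, x_2 = 1, x_3 = -3/5, x_4 = 2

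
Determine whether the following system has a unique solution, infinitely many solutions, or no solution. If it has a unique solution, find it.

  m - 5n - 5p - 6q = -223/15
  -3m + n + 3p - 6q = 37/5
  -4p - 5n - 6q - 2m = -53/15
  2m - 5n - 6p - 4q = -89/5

Row-reduce the augmented matrix:
R2 ← R2 + 3·R1.
R3 ← R3 + 2·R1.
R4 ← R4 − 2·R1.
R2 ← R2 / (-14).
R1 ← R1 + 5·R2.
R3 ← R3 + 15·R2.
R4 ← R4 − 5·R2.
R3 ← R3 / (-8/7).
R1 ← R1 + 5/7·R3.
R2 ← R2 − 6/7·R3.
R4 ← R4 + 2/7·R3.
R4 ← R4 / (-5/2).
R1 ← R1 + 9/4·R4.
R2 ← R2 − 15/2·R4.
R3 ← R3 + 27/4·R4.
Reading off the reduced rows gives m = -3, n = -7/5, p = 7/3, q = 6/5.

m = -3, n = -7/5, p = 7/3, q = 6/5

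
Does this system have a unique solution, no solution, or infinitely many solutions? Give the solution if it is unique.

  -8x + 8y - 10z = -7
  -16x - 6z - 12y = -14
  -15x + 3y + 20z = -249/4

Row-reduce the augmented matrix:
R1 ← R1 / (-8).
R2 ← R2 + 16·R1.
R3 ← R3 + 15·R1.
R2 ← R2 / (-28).
R1 ← R1 + 1·R2.
R3 ← R3 + 12·R2.
R3 ← R3 / (131/4).
R1 ← R1 − 3/4·R3.
R2 ← R2 + 1/2·R3.
Reading off the reduced rows gives x = 2, y = -3/4, z = -3/2.

x = 2, y = -3/4, z = -3/2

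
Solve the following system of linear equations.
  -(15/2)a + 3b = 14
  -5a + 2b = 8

no solution

Row-reduce:
R1 ← R1 / (-15/2).
R2 ← R2 + 5·R1.
Row 2 reduces to 0 = -4/3, a contradiction. The system is inconsistent.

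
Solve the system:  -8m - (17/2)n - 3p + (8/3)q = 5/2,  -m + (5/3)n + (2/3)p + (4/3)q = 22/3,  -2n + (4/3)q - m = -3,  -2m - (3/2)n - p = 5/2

Row-reduce:
R1 ← R1 / (-8).
R2 ← R2 + 1·R1.
R3 ← R3 + 1·R1.
R4 ← R4 + 2·R1.
R2 ← R2 / (131/48).
R1 ← R1 − 17/16·R2.
R3 ← R3 + 15/16·R2.
R4 ← R4 − 5/8·R2.
R3 ← R3 / (96/131).
R1 ← R1 + 4/131·R3.
R2 ← R2 − 50/131·R3.
R4 ← R4 + 64/131·R3.
Row 4 reduces to 0 = -1/3, a contradiction. The system is inconsistent.

no solution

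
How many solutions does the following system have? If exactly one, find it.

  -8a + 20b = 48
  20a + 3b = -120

Row-reduce the augmented matrix:
R1 ← R1 / (-8).
R2 ← R2 − 20·R1.
R2 ← R2 / (53).
R1 ← R1 + 5/2·R2.
Reading off the reduced rows gives a = -6, b = 0.

a = -6, b = 0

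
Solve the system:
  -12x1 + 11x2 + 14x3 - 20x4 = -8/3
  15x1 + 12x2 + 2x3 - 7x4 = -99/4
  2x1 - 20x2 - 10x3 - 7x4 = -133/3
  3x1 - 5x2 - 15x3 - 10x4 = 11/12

x1 = -11/4, x2 = 8/3, x3 = -5/2, x4 = 3/2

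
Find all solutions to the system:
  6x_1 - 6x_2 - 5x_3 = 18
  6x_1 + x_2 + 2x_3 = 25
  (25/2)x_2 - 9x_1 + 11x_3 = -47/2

Row-reduce:
R1 ← R1 / (6).
R2 ← R2 − 6·R1.
R3 ← R3 + 9·R1.
R2 ← R2 / (7).
R1 ← R1 + 1·R2.
R3 ← R3 − 7/2·R2.
Rank is 2 with 3 unknowns, leaving x_3 free.

infinitely many solutions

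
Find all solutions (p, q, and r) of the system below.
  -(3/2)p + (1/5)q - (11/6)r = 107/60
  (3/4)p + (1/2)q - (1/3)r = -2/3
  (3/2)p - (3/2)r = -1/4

Row-reduce the augmented matrix:
R1 ← R1 / (-3/2).
R2 ← R2 − 3/4·R1.
R3 ← R3 − 3/2·R1.
R2 ← R2 / (3/5).
R1 ← R1 + 2/15·R2.
R3 ← R3 − 1/5·R2.
R3 ← R3 / (-35/12).
R1 ← R1 − 17/18·R3.
R2 ← R2 + 25/12·R3.
Reading off the reduced rows gives p = -2/3, q = -2/3, r = -1/2.

p = -2/3, q = -2/3, r = -1/2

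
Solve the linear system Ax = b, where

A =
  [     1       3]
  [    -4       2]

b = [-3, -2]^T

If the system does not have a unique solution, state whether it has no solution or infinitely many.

x_1 = 0, x_2 = -1

Row-reduce the augmented matrix:
R2 ← R2 + 4·R1.
R2 ← R2 / (14).
R1 ← R1 − 3·R2.
Reading off the reduced rows gives x_1 = 0, x_2 = -1.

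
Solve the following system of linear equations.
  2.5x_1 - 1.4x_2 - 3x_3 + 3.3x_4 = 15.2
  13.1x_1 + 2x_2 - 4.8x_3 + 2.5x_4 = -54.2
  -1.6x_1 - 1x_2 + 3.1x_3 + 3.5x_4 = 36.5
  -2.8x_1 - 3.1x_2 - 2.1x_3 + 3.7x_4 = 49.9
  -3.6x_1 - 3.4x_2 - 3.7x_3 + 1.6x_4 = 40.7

Row-reduce the augmented matrix:
R1 ← R1 / (5/2).
R2 ← R2 − 131/10·R1.
R3 ← R3 + 8/5·R1.
R4 ← R4 + 14/5·R1.
R5 ← R5 + 18/5·R1.
R2 ← R2 / (1167/125).
R1 ← R1 + 14/25·R2.
R3 ← R3 + 237/125·R2.
R4 ← R4 + 1167/250·R2.
R5 ← R5 + 677/125·R2.
R3 ← R3 / (13217/3890).
R1 ← R1 + 212/389·R3.
R2 ← R2 − 455/389·R3.
R5 ← R5 + 1311/778·R3.
Swap R4 and R5.
R4 ← R4 / (-371017/396510).
R1 ← R1 − 33745/39651·R4.
R2 ← R2 + 98422/39651·R4.
R3 ← R3 − 10145/13217·R4.
R5 reduces to 0 = 0, so the extra equation is consistent.
Reading off the reduced rows gives x_1 = -4, x_2 = -6, x_3 = 1, x_4 = 6.

x_1 = -4, x_2 = -6, x_3 = 1, x_4 = 6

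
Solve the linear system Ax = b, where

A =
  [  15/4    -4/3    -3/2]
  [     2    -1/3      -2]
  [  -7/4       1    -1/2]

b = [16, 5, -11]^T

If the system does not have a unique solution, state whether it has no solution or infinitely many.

infinitely many solutions

Row-reduce:
R1 ← R1 / (15/4).
R2 ← R2 − 2·R1.
R3 ← R3 + 7/4·R1.
R2 ← R2 / (17/45).
R1 ← R1 + 16/45·R2.
R3 ← R3 − 17/45·R2.
Rank is 2 with 3 unknowns, leaving x_3 free.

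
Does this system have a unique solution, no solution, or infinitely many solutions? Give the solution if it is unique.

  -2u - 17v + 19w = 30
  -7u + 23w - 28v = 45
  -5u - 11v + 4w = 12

no solution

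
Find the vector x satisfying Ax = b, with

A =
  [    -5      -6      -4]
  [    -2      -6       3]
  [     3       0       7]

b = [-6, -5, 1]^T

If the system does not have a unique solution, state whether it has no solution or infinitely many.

infinitely many solutions

Row-reduce:
R1 ← R1 / (-5).
R2 ← R2 + 2·R1.
R3 ← R3 − 3·R1.
R2 ← R2 / (-18/5).
R1 ← R1 − 6/5·R2.
R3 ← R3 + 18/5·R2.
Rank is 2 with 3 unknowns, leaving x_3 free.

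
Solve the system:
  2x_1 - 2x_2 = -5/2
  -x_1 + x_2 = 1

no solution

Row-reduce:
R1 ← R1 / (2).
R2 ← R2 + 1·R1.
Row 2 reduces to 0 = -1/4, a contradiction. The system is inconsistent.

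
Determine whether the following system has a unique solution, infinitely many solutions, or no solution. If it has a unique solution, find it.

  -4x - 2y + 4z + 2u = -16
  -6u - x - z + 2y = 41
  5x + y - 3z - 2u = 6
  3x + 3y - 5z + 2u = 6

Row-reduce the augmented matrix:
R1 ← R1 / (-4).
R2 ← R2 + 1·R1.
R3 ← R3 − 5·R1.
R4 ← R4 − 3·R1.
R2 ← R2 / (5/2).
R1 ← R1 − 1/2·R2.
R3 ← R3 + 3/2·R2.
R4 ← R4 − 3/2·R2.
R3 ← R3 / (4/5).
R1 ← R1 + 3/5·R3.
R2 ← R2 + 4/5·R3.
R4 ← R4 + 4/5·R3.
R4 ← R4 / (4).
R1 ← R1 + 7/4·R4.
R2 ← R2 + 6·R4.
R3 ← R3 + 17/4·R4.
Reading off the reduced rows gives x = -4, y = 1, z = -5, u = -5.

x = -4, y = 1, z = -5, u = -5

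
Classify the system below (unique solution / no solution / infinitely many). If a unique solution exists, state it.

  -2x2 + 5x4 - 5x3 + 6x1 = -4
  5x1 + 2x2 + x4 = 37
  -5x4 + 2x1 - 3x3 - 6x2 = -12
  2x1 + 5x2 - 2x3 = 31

Row-reduce the augmented matrix:
R1 ← R1 / (6).
R2 ← R2 − 5·R1.
R3 ← R3 − 2·R1.
R4 ← R4 − 2·R1.
R2 ← R2 / (11/3).
R1 ← R1 + 1/3·R2.
R3 ← R3 + 16/3·R2.
R4 ← R4 − 17/3·R2.
R3 ← R3 / (52/11).
R1 ← R1 + 5/11·R3.
R2 ← R2 − 25/22·R3.
R4 ← R4 + 149/22·R3.
R4 ← R4 / (-168/13).
R1 ← R1 + 7/13·R4.
R2 ← R2 − 24/13·R4.
R3 ← R3 + 31/13·R4.
Reading off the reduced rows gives x1 = 6, x2 = 5, x3 = 3, x4 = -3.

x1 = 6, x2 = 5, x3 = 3, x4 = -3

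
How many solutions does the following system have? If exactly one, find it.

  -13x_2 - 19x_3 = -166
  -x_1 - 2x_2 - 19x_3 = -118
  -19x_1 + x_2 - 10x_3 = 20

Row-reduce the augmented matrix:
Swap R1 and R2.
R1 ← R1 / (-1).
R3 ← R3 + 19·R1.
R2 ← R2 / (-13).
R1 ← R1 − 2·R2.
R3 ← R3 − 39·R2.
R3 ← R3 / (294).
R1 ← R1 − 209/13·R3.
R2 ← R2 − 19/13·R3.
Reading off the reduced rows gives x_1 = -4, x_2 = 4, x_3 = 6.

x_1 = -4, x_2 = 4, x_3 = 6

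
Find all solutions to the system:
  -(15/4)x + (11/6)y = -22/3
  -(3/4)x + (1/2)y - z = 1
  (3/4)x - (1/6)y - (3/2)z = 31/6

Row-reduce:
R1 ← R1 / (-15/4).
R2 ← R2 + 3/4·R1.
R3 ← R3 − 3/4·R1.
R2 ← R2 / (2/15).
R1 ← R1 + 22/45·R2.
R3 ← R3 − 1/5·R2.
Rank is 2 with 3 unknowns, leaving z free.

infinitely many solutions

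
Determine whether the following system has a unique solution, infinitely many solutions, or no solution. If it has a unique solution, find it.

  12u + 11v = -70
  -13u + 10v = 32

u = -4, v = -2

Row-reduce the augmented matrix:
R1 ← R1 / (12).
R2 ← R2 + 13·R1.
R2 ← R2 / (263/12).
R1 ← R1 − 11/12·R2.
Reading off the reduced rows gives u = -4, v = -2.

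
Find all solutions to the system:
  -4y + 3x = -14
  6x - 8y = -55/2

no solution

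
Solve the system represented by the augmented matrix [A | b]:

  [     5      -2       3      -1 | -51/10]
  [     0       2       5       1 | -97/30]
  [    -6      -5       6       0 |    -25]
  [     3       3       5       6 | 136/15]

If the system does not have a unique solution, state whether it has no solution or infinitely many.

x_1 = 1, x_2 = 9/5, x_3 = -5/3, x_4 = 3/2

Row-reduce the augmented matrix:
R1 ← R1 / (5).
R3 ← R3 + 6·R1.
R4 ← R4 − 3·R1.
R2 ← R2 / (2).
R1 ← R1 + 2/5·R2.
R3 ← R3 + 37/5·R2.
R4 ← R4 − 21/5·R2.
R3 ← R3 / (281/10).
R1 ← R1 − 8/5·R3.
R2 ← R2 − 5/2·R3.
R4 ← R4 + 73/10·R3.
R4 ← R4 / (1447/281).
R1 ← R1 + 40/281·R4.
R2 ← R2 − 78/281·R4.
R3 ← R3 − 25/281·R4.
Reading off the reduced rows gives x_1 = 1, x_2 = 9/5, x_3 = -5/3, x_4 = 3/2.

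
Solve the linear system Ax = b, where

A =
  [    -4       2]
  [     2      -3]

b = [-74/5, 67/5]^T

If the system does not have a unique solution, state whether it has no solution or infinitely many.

x_1 = 11/5, x_2 = -3

Row-reduce the augmented matrix:
R1 ← R1 / (-4).
R2 ← R2 − 2·R1.
R2 ← R2 / (-2).
R1 ← R1 + 1/2·R2.
Reading off the reduced rows gives x_1 = 11/5, x_2 = -3.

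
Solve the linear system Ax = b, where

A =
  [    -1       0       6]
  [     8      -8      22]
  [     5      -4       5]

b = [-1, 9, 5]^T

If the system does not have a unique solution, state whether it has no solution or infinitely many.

Row-reduce:
R1 ← R1 / (-1).
R2 ← R2 − 8·R1.
R3 ← R3 − 5·R1.
R2 ← R2 / (-8).
R3 ← R3 + 4·R2.
Row 3 reduces to 0 = -1/2, a contradiction. The system is inconsistent.

no solution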